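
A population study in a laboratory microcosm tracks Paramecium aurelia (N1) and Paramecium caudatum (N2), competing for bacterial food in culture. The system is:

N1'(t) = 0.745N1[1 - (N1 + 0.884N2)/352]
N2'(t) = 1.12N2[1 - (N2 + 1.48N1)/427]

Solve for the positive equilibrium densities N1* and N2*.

Setting both brackets to zero gives the nullclines N1 + 0.884N2 = 352 and 1.48N1 + N2 = 427.
Substituting N2 = 427 - 1.48N1 into the first: N1(1 - 0.884·1.48) = 352 - 0.884·427.
So N1* = -25.5/-0.308 = 82.6, and then N2* = 427 - 1.48·82.6 = 305.

N1* ≈ 82.6, N2* ≈ 305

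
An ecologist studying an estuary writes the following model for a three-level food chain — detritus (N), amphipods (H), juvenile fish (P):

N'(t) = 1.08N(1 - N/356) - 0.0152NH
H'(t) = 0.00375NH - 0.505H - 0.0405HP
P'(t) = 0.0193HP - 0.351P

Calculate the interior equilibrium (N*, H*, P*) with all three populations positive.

N* ≈ 265, H* ≈ 18.2, P* ≈ 12.1

From dP/dt = 0: 0.0193H* = 0.351, so H* = 18.2.
From dN/dt = 0: 1.08(1 - N*/356) = 0.0152·18.2, giving N* = 356·(1 - 0.256) = 265.
From dH/dt = 0: 0.00375·265 - 0.505 = 0.0405P*, so P* = 0.488/0.0405 = 12.1.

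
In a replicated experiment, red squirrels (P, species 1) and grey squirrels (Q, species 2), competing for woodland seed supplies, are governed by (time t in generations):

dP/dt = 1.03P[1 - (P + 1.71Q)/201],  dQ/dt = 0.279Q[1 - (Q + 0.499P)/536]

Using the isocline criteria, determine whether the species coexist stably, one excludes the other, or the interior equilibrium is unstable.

species 2 excludes species 1

Compare the nullcline intercepts: K1/α12 = 201/1.71 = 118 < K2 = 536; K2/α21 = 536/0.499 = 1070 > K1 = 201.
Since the inequalities point opposite ways, species 2 can invade but species 1 cannot.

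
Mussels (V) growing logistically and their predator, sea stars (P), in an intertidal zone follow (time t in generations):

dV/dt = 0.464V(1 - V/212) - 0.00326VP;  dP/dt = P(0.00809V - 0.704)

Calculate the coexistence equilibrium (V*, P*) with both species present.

V* ≈ 87, P* ≈ 83.9

From dP/dt = 0 with P > 0: 0.00809V* = 0.704, so V* = 87.
Substitute into dV/dt = 0: 0.464(1 - 87/212) = 0.00326P*.
The bracket is 0.59, giving P* = 0.274/0.00326 = 83.9.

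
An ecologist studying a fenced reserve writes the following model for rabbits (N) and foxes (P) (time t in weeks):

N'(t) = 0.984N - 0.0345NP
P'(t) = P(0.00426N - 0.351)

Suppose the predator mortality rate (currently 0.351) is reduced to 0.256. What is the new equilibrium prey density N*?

N* ≈ 60.1

At the interior fixed point, setting dP/dt = 0 with P > 0 fixes N* = (predator death rate)/(NP coefficient) — independent of the other coefficients.
With the change, N* = 0.256/0.00426 = 60.1; it falls from 82.4.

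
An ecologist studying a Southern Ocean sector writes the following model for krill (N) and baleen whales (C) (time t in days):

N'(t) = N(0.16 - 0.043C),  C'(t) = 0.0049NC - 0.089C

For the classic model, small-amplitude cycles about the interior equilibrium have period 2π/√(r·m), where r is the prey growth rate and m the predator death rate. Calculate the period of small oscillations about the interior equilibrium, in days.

Here r = 0.16 and m = 0.089, so r·m = 0.0142.
ω = √0.0142 = 0.119 per day, hence T = 2π/ω ≈ 52.7 days.

T ≈ 52.7 days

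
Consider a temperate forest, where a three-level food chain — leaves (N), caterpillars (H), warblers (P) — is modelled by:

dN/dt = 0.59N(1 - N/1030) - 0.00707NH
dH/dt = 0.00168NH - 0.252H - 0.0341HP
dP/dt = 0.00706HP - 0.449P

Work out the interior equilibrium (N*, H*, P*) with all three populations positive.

N* ≈ 245, H* ≈ 63.6, P* ≈ 4.68

From dP/dt = 0: 0.00706H* = 0.449, so H* = 63.6.
From dN/dt = 0: 0.59(1 - N*/1030) = 0.00707·63.6, giving N* = 1030·(1 - 0.762) = 245.
From dH/dt = 0: 0.00168·245 - 0.252 = 0.0341P*, so P* = 0.16/0.0341 = 4.68.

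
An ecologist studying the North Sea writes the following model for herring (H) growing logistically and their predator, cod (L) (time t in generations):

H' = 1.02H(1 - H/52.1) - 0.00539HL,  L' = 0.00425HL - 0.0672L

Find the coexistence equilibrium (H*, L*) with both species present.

H* ≈ 15.8, L* ≈ 132

From dL/dt = 0 with L > 0: 0.00425H* = 0.0672, so H* = 15.8.
Substitute into dH/dt = 0: 1.02(1 - 15.8/52.1) = 0.00539L*.
The bracket is 0.697, giving L* = 0.71/0.00539 = 132.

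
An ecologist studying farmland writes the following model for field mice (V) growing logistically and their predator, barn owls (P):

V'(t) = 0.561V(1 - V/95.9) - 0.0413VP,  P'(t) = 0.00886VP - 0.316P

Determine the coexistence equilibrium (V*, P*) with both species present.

From dP/dt = 0 with P > 0: 0.00886V* = 0.316, so V* = 35.7.
Substitute into dV/dt = 0: 0.561(1 - 35.7/95.9) = 0.0413P*.
The bracket is 0.628, giving P* = 0.352/0.0413 = 8.53.

V* ≈ 35.7, P* ≈ 8.53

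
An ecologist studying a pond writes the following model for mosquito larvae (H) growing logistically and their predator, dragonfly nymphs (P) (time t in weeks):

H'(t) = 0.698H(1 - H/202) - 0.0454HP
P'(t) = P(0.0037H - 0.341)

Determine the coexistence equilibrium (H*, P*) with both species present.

H* ≈ 92.2, P* ≈ 8.36

From dP/dt = 0 with P > 0: 0.0037H* = 0.341, so H* = 92.2.
Substitute into dH/dt = 0: 0.698(1 - 92.2/202) = 0.0454P*.
The bracket is 0.544, giving P* = 0.38/0.0454 = 8.36.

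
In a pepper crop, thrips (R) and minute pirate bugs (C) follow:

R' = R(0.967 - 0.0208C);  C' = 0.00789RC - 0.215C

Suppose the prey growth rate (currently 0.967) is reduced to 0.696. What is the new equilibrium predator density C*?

C* ≈ 33.5

At the interior fixed point, setting dR/dt = 0 with R > 0 fixes C* = (prey growth rate)/(RC coefficient) — independent of the other coefficients.
With the change, C* = 0.696/0.0208 = 33.5; it falls from 46.5.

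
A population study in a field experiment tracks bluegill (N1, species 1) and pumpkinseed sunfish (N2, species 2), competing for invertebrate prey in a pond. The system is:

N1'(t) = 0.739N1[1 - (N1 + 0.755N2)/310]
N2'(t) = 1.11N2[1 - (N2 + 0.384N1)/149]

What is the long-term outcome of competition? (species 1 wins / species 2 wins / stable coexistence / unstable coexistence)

stable coexistence

Compare the nullcline intercepts: K1/α12 = 310/0.755 = 411 > K2 = 149; K2/α21 = 149/0.384 = 388 > K1 = 310.
Since both inequalities hold, each species can invade when rare, so the interior equilibrium is stable.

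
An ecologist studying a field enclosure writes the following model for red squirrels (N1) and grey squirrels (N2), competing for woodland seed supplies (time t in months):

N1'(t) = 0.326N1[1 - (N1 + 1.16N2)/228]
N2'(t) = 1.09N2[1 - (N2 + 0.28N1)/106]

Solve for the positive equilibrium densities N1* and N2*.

Setting both brackets to zero gives the nullclines N1 + 1.16N2 = 228 and 0.28N1 + N2 = 106.
Substituting N2 = 106 - 0.28N1 into the first: N1(1 - 1.16·0.28) = 228 - 1.16·106.
So N1* = 105/0.675 = 156, and then N2* = 106 - 0.28·156 = 62.4.

N1* ≈ 156, N2* ≈ 62.4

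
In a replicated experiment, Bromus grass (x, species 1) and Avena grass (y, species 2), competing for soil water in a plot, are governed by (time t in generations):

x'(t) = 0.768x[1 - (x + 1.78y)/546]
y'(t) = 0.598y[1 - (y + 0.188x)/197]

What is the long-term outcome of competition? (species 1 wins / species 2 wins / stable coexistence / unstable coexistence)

stable coexistence

Compare the nullcline intercepts: K1/α12 = 546/1.78 = 307 > K2 = 197; K2/α21 = 197/0.188 = 1050 > K1 = 546.
Since both inequalities hold, each species can invade when rare, so the interior equilibrium is stable.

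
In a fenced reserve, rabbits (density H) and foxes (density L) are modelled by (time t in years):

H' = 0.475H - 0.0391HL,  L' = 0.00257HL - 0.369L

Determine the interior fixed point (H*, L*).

Set dL/dt = 0 with L > 0: 0.00257H - 0.369 = 0, so H* = 0.369/0.00257 = 144.
Set dH/dt = 0 with H > 0: 0.475 - 0.0391L = 0, so L* = 0.475/0.0391 = 12.1.

H* ≈ 144, L* ≈ 12.1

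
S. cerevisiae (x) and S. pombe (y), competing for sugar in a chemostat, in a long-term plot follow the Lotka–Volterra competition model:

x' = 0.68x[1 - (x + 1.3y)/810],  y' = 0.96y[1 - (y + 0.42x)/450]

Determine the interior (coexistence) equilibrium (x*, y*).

x* ≈ 496, y* ≈ 242

Setting both brackets to zero gives the nullclines x + 1.3y = 810 and 0.42x + y = 450.
Substituting y = 450 - 0.42x into the first: x(1 - 1.3·0.42) = 810 - 1.3·450.
So x* = 225/0.454 = 496, and then y* = 450 - 0.42·496 = 242.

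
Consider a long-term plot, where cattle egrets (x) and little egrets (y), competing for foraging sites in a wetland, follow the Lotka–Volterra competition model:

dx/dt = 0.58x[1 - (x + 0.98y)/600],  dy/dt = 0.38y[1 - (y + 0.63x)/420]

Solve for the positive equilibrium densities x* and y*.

Setting both brackets to zero gives the nullclines x + 0.98y = 600 and 0.63x + y = 420.
Substituting y = 420 - 0.63x into the first: x(1 - 0.98·0.63) = 600 - 0.98·420.
So x* = 188/0.383 = 492, and then y* = 420 - 0.63·492 = 110.

x* ≈ 492, y* ≈ 110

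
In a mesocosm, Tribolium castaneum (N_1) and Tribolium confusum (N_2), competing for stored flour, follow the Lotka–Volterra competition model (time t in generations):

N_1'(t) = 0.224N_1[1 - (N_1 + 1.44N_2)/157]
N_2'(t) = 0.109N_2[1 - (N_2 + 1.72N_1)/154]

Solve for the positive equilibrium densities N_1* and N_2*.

Setting both brackets to zero gives the nullclines N_1 + 1.44N_2 = 157 and 1.72N_1 + N_2 = 154.
Substituting N_2 = 154 - 1.72N_1 into the first: N_1(1 - 1.44·1.72) = 157 - 1.44·154.
So N_1* = -64.8/-1.48 = 43.9, and then N_2* = 154 - 1.72·43.9 = 78.6.

N_1* ≈ 43.9, N_2* ≈ 78.6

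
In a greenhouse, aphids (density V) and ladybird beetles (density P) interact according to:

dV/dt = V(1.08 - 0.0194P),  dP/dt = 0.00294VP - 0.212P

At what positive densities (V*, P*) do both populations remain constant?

Set dP/dt = 0 with P > 0: 0.00294V - 0.212 = 0, so V* = 0.212/0.00294 = 72.1.
Set dV/dt = 0 with V > 0: 1.08 - 0.0194P = 0, so P* = 1.08/0.0194 = 55.7.

V* ≈ 72.1, P* ≈ 55.7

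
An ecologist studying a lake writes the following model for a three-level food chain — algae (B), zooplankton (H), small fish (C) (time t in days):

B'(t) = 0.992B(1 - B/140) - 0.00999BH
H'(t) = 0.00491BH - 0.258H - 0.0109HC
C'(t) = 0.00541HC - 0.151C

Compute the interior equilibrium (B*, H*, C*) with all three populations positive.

From dC/dt = 0: 0.00541H* = 0.151, so H* = 27.9.
From dB/dt = 0: 0.992(1 - B*/140) = 0.00999·27.9, giving B* = 140·(1 - 0.281) = 101.
From dH/dt = 0: 0.00491·101 - 0.258 = 0.0109C*, so C* = 0.236/0.0109 = 21.7.

B* ≈ 101, H* ≈ 27.9, C* ≈ 21.7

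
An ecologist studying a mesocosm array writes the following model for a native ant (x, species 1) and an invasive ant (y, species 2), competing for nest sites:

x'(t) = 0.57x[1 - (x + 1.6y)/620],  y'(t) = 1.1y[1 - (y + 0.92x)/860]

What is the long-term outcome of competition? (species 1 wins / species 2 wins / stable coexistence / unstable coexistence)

species 2 excludes species 1

Compare the nullcline intercepts: K1/α12 = 620/1.6 = 388 < K2 = 860; K2/α21 = 860/0.92 = 935 > K1 = 620.
Since the inequalities point opposite ways, species 2 can invade but species 1 cannot.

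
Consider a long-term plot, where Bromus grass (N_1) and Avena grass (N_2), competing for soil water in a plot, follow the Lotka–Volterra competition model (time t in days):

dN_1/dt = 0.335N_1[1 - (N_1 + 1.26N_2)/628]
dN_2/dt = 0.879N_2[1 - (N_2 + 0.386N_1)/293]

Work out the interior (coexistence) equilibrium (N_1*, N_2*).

Setting both brackets to zero gives the nullclines N_1 + 1.26N_2 = 628 and 0.386N_1 + N_2 = 293.
Substituting N_2 = 293 - 0.386N_1 into the first: N_1(1 - 1.26·0.386) = 628 - 1.26·293.
So N_1* = 259/0.514 = 504, and then N_2* = 293 - 0.386·504 = 98.5.

N_1* ≈ 504, N_2* ≈ 98.5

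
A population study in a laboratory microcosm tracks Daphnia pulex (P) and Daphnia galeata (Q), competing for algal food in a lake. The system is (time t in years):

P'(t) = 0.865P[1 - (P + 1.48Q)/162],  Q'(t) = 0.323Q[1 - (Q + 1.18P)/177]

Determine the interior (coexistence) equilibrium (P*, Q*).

Setting both brackets to zero gives the nullclines P + 1.48Q = 162 and 1.18P + Q = 177.
Substituting Q = 177 - 1.18P into the first: P(1 - 1.48·1.18) = 162 - 1.48·177.
So P* = -100/-0.746 = 134, and then Q* = 177 - 1.18·134 = 19.

P* ≈ 134, Q* ≈ 19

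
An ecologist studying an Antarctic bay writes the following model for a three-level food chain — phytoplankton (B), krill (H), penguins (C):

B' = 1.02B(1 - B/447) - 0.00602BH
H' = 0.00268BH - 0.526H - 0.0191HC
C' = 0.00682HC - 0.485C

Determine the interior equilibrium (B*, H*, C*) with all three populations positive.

B* ≈ 259, H* ≈ 71.1, C* ≈ 8.86

From dC/dt = 0: 0.00682H* = 0.485, so H* = 71.1.
From dB/dt = 0: 1.02(1 - B*/447) = 0.00602·71.1, giving B* = 447·(1 - 0.42) = 259.
From dH/dt = 0: 0.00268·259 - 0.526 = 0.0191C*, so C* = 0.169/0.0191 = 8.86.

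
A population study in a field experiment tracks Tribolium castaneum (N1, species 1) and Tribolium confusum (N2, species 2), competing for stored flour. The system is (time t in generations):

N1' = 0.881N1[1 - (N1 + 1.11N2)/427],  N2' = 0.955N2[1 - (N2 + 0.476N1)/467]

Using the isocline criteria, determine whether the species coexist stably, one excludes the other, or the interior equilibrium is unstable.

species 2 excludes species 1

Compare the nullcline intercepts: K1/α12 = 427/1.11 = 385 < K2 = 467; K2/α21 = 467/0.476 = 981 > K1 = 427.
Since the inequalities point opposite ways, species 2 can invade but species 1 cannot.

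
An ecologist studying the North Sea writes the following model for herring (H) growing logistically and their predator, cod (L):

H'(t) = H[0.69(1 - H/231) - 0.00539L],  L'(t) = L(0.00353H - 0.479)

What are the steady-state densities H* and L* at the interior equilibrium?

From dL/dt = 0 with L > 0: 0.00353H* = 0.479, so H* = 136.
Substitute into dH/dt = 0: 0.69(1 - 136/231) = 0.00539L*.
The bracket is 0.413, giving L* = 0.285/0.00539 = 52.8.

H* ≈ 136, L* ≈ 52.8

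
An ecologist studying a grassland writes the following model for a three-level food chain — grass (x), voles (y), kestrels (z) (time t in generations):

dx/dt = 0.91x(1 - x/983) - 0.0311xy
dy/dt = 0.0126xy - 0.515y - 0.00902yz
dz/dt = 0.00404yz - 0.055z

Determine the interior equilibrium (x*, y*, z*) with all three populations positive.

x* ≈ 526, y* ≈ 13.6, z* ≈ 677

From dz/dt = 0: 0.00404y* = 0.055, so y* = 13.6.
From dx/dt = 0: 0.91(1 - x*/983) = 0.0311·13.6, giving x* = 983·(1 - 0.465) = 526.
From dy/dt = 0: 0.0126·526 - 0.515 = 0.00902z*, so z* = 6.11/0.00902 = 677.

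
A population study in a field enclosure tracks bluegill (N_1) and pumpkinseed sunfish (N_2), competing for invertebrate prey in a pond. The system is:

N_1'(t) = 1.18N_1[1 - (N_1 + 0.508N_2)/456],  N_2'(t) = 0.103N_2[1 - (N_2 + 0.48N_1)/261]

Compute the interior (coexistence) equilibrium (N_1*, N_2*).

N_1* ≈ 428, N_2* ≈ 55.7

Setting both brackets to zero gives the nullclines N_1 + 0.508N_2 = 456 and 0.48N_1 + N_2 = 261.
Substituting N_2 = 261 - 0.48N_1 into the first: N_1(1 - 0.508·0.48) = 456 - 0.508·261.
So N_1* = 323/0.756 = 428, and then N_2* = 261 - 0.48·428 = 55.7.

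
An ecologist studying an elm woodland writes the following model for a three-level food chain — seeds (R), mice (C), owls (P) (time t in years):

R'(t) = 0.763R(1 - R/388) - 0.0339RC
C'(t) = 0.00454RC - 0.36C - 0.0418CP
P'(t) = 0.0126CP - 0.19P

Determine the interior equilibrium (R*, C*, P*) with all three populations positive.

From dP/dt = 0: 0.0126C* = 0.19, so C* = 15.1.
From dR/dt = 0: 0.763(1 - R*/388) = 0.0339·15.1, giving R* = 388·(1 - 0.67) = 128.
From dC/dt = 0: 0.00454·128 - 0.36 = 0.0418P*, so P* = 0.221/0.0418 = 5.3.

R* ≈ 128, C* ≈ 15.1, P* ≈ 5.3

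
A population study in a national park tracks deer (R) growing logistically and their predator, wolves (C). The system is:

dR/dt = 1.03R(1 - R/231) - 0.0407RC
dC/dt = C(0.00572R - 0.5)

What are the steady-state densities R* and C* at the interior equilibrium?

R* ≈ 87.4, C* ≈ 15.7

From dC/dt = 0 with C > 0: 0.00572R* = 0.5, so R* = 87.4.
Substitute into dR/dt = 0: 1.03(1 - 87.4/231) = 0.0407C*.
The bracket is 0.622, giving C* = 0.64/0.0407 = 15.7.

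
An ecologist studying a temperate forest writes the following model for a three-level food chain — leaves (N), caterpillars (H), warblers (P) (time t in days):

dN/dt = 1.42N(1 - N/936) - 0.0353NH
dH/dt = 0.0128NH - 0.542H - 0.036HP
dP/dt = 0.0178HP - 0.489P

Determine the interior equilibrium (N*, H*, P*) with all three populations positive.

From dP/dt = 0: 0.0178H* = 0.489, so H* = 27.5.
From dN/dt = 0: 1.42(1 - N*/936) = 0.0353·27.5, giving N* = 936·(1 - 0.683) = 297.
From dH/dt = 0: 0.0128·297 - 0.542 = 0.036P*, so P* = 3.26/0.036 = 90.5.

N* ≈ 297, H* ≈ 27.5, P* ≈ 90.5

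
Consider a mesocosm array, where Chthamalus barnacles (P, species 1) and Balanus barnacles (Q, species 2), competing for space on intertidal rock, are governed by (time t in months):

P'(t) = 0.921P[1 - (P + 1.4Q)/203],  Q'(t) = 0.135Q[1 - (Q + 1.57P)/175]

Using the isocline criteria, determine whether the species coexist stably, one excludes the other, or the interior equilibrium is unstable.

unstable coexistence (outcome depends on initial conditions)

Compare the nullcline intercepts: K1/α12 = 203/1.4 = 145 < K2 = 175; K2/α21 = 175/1.57 = 111 < K1 = 203.
Since both are reversed, neither can invade when rare; the interior point is a saddle.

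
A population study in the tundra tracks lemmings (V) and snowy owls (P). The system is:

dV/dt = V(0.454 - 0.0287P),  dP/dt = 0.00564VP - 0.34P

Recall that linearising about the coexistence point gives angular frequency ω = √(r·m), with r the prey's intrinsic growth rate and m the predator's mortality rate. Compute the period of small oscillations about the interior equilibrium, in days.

Here r = 0.454 and m = 0.34, so r·m = 0.154.
ω = √0.154 = 0.393 per day, hence T = 2π/ω ≈ 16 days.

T ≈ 16 days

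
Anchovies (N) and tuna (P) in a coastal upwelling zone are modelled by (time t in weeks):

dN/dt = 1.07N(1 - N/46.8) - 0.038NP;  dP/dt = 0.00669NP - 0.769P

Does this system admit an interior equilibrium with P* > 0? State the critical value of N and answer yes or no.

The predator equation gives dP/dt > 0 only when N > 0.769/0.00669 = 115.
Without the predator, N → K = 46.8. Since 46.8 < 115, the predator cannot invade.

Threshold N = 115; K < 115, so no, the predator goes extinct.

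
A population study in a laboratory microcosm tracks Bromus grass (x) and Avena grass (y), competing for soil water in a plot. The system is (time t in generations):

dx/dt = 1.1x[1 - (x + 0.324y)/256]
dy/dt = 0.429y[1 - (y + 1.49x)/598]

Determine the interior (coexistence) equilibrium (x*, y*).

Setting both brackets to zero gives the nullclines x + 0.324y = 256 and 1.49x + y = 598.
Substituting y = 598 - 1.49x into the first: x(1 - 0.324·1.49) = 256 - 0.324·598.
So x* = 62.2/0.517 = 120, and then y* = 598 - 1.49·120 = 419.

x* ≈ 120, y* ≈ 419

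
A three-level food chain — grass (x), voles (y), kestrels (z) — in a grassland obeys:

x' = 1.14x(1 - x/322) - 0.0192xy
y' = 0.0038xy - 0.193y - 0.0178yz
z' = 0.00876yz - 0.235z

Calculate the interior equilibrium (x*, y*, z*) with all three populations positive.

x* ≈ 177, y* ≈ 26.8, z* ≈ 26.8

From dz/dt = 0: 0.00876y* = 0.235, so y* = 26.8.
From dx/dt = 0: 1.14(1 - x*/322) = 0.0192·26.8, giving x* = 322·(1 - 0.452) = 177.
From dy/dt = 0: 0.0038·177 - 0.193 = 0.0178z*, so z* = 0.478/0.0178 = 26.8.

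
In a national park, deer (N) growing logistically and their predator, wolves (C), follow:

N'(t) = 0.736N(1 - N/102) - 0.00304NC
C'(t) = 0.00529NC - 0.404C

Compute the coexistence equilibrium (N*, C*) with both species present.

N* ≈ 76.4, C* ≈ 60.8

From dC/dt = 0 with C > 0: 0.00529N* = 0.404, so N* = 76.4.
Substitute into dN/dt = 0: 0.736(1 - 76.4/102) = 0.00304C*.
The bracket is 0.251, giving C* = 0.185/0.00304 = 60.8.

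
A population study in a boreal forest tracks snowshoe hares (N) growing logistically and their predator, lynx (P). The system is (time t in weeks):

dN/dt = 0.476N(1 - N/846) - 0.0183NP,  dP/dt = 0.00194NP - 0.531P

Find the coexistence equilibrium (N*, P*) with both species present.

From dP/dt = 0 with P > 0: 0.00194N* = 0.531, so N* = 274.
Substitute into dN/dt = 0: 0.476(1 - 274/846) = 0.0183P*.
The bracket is 0.676, giving P* = 0.322/0.0183 = 17.6.

N* ≈ 274, P* ≈ 17.6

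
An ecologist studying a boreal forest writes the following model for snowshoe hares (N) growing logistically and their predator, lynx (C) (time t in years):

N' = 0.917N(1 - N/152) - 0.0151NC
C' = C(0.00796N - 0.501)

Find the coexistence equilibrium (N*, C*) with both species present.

N* ≈ 62.9, C* ≈ 35.6

From dC/dt = 0 with C > 0: 0.00796N* = 0.501, so N* = 62.9.
Substitute into dN/dt = 0: 0.917(1 - 62.9/152) = 0.0151C*.
The bracket is 0.586, giving C* = 0.537/0.0151 = 35.6.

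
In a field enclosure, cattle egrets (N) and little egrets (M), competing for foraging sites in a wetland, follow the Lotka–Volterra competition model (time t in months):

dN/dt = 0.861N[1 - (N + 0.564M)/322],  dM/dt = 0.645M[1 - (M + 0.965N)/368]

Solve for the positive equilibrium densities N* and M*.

Setting both brackets to zero gives the nullclines N + 0.564M = 322 and 0.965N + M = 368.
Substituting M = 368 - 0.965N into the first: N(1 - 0.564·0.965) = 322 - 0.564·368.
So N* = 114/0.456 = 251, and then M* = 368 - 0.965·251 = 126.

N* ≈ 251, M* ≈ 126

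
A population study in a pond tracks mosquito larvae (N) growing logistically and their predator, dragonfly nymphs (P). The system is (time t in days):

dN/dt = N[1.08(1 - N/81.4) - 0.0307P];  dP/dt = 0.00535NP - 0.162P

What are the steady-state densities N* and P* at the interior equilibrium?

From dP/dt = 0 with P > 0: 0.00535N* = 0.162, so N* = 30.3.
Substitute into dN/dt = 0: 1.08(1 - 30.3/81.4) = 0.0307P*.
The bracket is 0.628, giving P* = 0.678/0.0307 = 22.1.

N* ≈ 30.3, P* ≈ 22.1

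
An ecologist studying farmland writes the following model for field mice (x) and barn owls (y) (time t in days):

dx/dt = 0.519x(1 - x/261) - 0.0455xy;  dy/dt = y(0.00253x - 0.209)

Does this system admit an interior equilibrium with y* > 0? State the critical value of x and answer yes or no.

Threshold x = 82.6; K > 82.6, so yes, the predator persists.

The predator equation gives dy/dt > 0 only when x > 0.209/0.00253 = 82.6.
Without the predator, x → K = 261. Since 261 > 82.6, the predator can invade and persist.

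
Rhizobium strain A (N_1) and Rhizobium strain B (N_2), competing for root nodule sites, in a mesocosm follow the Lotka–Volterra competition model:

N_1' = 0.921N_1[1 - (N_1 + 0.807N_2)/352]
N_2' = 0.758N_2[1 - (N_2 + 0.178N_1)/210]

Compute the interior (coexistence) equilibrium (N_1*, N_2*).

Setting both brackets to zero gives the nullclines N_1 + 0.807N_2 = 352 and 0.178N_1 + N_2 = 210.
Substituting N_2 = 210 - 0.178N_1 into the first: N_1(1 - 0.807·0.178) = 352 - 0.807·210.
So N_1* = 183/0.856 = 213, and then N_2* = 210 - 0.178·213 = 172.

N_1* ≈ 213, N_2* ≈ 172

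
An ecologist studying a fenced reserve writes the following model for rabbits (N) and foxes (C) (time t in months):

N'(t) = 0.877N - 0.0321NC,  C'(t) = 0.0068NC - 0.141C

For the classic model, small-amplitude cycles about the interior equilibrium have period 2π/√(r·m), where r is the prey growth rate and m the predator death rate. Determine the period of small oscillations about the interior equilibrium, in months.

T ≈ 17.9 months

Here r = 0.877 and m = 0.141, so r·m = 0.124.
ω = √0.124 = 0.352 per month, hence T = 2π/ω ≈ 17.9 months.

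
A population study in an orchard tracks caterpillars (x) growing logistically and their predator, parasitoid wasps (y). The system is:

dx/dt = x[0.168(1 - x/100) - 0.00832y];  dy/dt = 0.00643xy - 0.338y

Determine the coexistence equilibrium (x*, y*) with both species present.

From dy/dt = 0 with y > 0: 0.00643x* = 0.338, so x* = 52.6.
Substitute into dx/dt = 0: 0.168(1 - 52.6/100) = 0.00832y*.
The bracket is 0.474, giving y* = 0.0797/0.00832 = 9.58.

x* ≈ 52.6, y* ≈ 9.58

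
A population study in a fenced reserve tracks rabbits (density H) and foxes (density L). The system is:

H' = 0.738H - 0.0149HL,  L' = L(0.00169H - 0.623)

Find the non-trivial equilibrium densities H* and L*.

H* ≈ 369, L* ≈ 49.5

Set dL/dt = 0 with L > 0: 0.00169H - 0.623 = 0, so H* = 0.623/0.00169 = 369.
Set dH/dt = 0 with H > 0: 0.738 - 0.0149L = 0, so L* = 0.738/0.0149 = 49.5.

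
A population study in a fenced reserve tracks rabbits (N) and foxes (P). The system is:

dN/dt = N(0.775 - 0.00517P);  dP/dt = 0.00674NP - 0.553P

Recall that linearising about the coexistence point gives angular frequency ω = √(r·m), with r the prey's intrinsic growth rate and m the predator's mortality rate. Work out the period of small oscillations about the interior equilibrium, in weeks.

Here r = 0.775 and m = 0.553, so r·m = 0.429.
ω = √0.429 = 0.655 per week, hence T = 2π/ω ≈ 9.6 weeks.

T ≈ 9.6 weeks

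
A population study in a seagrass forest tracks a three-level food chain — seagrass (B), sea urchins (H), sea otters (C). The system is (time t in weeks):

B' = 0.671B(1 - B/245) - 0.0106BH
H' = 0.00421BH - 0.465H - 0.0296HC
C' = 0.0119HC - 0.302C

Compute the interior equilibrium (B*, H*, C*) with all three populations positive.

From dC/dt = 0: 0.0119H* = 0.302, so H* = 25.4.
From dB/dt = 0: 0.671(1 - B*/245) = 0.0106·25.4, giving B* = 245·(1 - 0.401) = 147.
From dH/dt = 0: 0.00421·147 - 0.465 = 0.0296C*, so C* = 0.153/0.0296 = 5.17.

B* ≈ 147, H* ≈ 25.4, C* ≈ 5.17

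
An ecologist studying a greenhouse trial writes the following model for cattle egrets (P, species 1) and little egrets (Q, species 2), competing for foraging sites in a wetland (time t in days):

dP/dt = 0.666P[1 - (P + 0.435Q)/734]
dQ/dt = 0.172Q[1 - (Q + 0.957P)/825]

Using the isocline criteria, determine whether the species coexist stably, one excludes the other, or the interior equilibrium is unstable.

Compare the nullcline intercepts: K1/α12 = 734/0.435 = 1690 > K2 = 825; K2/α21 = 825/0.957 = 862 > K1 = 734.
Since both inequalities hold, each species can invade when rare, so the interior equilibrium is stable.

stable coexistence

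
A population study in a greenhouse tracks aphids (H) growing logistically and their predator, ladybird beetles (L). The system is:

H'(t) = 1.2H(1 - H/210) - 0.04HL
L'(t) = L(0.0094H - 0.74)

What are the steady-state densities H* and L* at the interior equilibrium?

H* ≈ 78.7, L* ≈ 18.8

From dL/dt = 0 with L > 0: 0.0094H* = 0.74, so H* = 78.7.
Substitute into dH/dt = 0: 1.2(1 - 78.7/210) = 0.04L*.
The bracket is 0.625, giving L* = 0.75/0.04 = 18.8.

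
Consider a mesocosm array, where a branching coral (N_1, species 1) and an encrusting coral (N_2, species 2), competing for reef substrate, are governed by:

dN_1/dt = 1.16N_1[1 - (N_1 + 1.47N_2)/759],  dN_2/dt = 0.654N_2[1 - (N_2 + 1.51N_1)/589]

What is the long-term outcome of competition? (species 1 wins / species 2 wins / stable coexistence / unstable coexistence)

Compare the nullcline intercepts: K1/α12 = 759/1.47 = 516 < K2 = 589; K2/α21 = 589/1.51 = 390 < K1 = 759.
Since both are reversed, neither can invade when rare; the interior point is a saddle.

unstable coexistence (outcome depends on initial conditions)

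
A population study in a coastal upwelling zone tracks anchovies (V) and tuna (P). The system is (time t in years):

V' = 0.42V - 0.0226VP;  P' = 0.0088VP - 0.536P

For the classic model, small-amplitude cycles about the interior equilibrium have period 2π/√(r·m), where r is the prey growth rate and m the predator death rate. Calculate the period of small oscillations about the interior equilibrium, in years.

T ≈ 13.2 years

Here r = 0.42 and m = 0.536, so r·m = 0.225.
ω = √0.225 = 0.474 per year, hence T = 2π/ω ≈ 13.2 years.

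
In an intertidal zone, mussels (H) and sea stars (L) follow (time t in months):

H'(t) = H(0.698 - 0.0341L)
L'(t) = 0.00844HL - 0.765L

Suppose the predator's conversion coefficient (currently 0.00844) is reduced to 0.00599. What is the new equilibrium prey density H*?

H* ≈ 128

At the interior fixed point, setting dL/dt = 0 with L > 0 fixes H* = (predator death rate)/(HL coefficient) — independent of the other coefficients.
With the change, H* = 0.765/0.00599 = 128; it rises from 90.6.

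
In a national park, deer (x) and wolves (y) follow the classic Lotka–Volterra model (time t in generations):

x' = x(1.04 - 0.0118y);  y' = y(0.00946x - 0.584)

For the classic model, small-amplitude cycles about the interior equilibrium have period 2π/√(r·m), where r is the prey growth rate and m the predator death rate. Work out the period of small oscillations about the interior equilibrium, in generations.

T ≈ 8.06 generations

Here r = 1.04 and m = 0.584, so r·m = 0.607.
ω = √0.607 = 0.779 per generation, hence T = 2π/ω ≈ 8.06 generations.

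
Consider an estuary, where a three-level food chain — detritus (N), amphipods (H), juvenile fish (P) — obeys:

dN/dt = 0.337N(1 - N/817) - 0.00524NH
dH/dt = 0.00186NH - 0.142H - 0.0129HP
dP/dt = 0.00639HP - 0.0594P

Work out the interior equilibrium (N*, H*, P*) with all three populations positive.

N* ≈ 699, H* ≈ 9.3, P* ≈ 89.8

From dP/dt = 0: 0.00639H* = 0.0594, so H* = 9.3.
From dN/dt = 0: 0.337(1 - N*/817) = 0.00524·9.3, giving N* = 817·(1 - 0.145) = 699.
From dH/dt = 0: 0.00186·699 - 0.142 = 0.0129P*, so P* = 1.16/0.0129 = 89.8.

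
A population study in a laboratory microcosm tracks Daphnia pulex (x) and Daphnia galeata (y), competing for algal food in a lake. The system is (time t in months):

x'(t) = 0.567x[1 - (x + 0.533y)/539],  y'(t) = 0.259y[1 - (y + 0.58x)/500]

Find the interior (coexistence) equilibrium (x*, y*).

x* ≈ 394, y* ≈ 271

Setting both brackets to zero gives the nullclines x + 0.533y = 539 and 0.58x + y = 500.
Substituting y = 500 - 0.58x into the first: x(1 - 0.533·0.58) = 539 - 0.533·500.
So x* = 272/0.691 = 394, and then y* = 500 - 0.58·394 = 271.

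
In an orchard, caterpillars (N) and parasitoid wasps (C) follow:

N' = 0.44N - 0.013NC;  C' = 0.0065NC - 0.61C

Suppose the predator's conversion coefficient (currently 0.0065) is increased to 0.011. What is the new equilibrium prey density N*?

At the interior fixed point, setting dC/dt = 0 with C > 0 fixes N* = (predator death rate)/(NC coefficient) — independent of the other coefficients.
With the change, N* = 0.61/0.011 = 55.5; it falls from 93.8.

N* ≈ 55.5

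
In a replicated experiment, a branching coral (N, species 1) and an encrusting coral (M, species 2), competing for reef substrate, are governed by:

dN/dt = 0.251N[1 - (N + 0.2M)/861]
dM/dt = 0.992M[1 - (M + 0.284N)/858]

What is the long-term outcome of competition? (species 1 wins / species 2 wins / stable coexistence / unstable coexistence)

stable coexistence

Compare the nullcline intercepts: K1/α12 = 861/0.2 = 4300 > K2 = 858; K2/α21 = 858/0.284 = 3020 > K1 = 861.
Since both inequalities hold, each species can invade when rare, so the interior equilibrium is stable.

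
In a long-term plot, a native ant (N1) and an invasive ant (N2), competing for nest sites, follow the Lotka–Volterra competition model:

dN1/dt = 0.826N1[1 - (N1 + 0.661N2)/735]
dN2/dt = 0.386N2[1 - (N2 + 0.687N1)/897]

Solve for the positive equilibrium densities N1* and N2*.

N1* ≈ 260, N2* ≈ 718

Setting both brackets to zero gives the nullclines N1 + 0.661N2 = 735 and 0.687N1 + N2 = 897.
Substituting N2 = 897 - 0.687N1 into the first: N1(1 - 0.661·0.687) = 735 - 0.661·897.
So N1* = 142/0.546 = 260, and then N2* = 897 - 0.687·260 = 718.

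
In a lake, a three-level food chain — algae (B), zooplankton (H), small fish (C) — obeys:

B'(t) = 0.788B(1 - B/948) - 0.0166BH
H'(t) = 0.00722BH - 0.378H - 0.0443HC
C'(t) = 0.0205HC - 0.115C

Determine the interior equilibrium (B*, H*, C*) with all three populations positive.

From dC/dt = 0: 0.0205H* = 0.115, so H* = 5.61.
From dB/dt = 0: 0.788(1 - B*/948) = 0.0166·5.61, giving B* = 948·(1 - 0.118) = 836.
From dH/dt = 0: 0.00722·836 - 0.378 = 0.0443C*, so C* = 5.66/0.0443 = 128.

B* ≈ 836, H* ≈ 5.61, C* ≈ 128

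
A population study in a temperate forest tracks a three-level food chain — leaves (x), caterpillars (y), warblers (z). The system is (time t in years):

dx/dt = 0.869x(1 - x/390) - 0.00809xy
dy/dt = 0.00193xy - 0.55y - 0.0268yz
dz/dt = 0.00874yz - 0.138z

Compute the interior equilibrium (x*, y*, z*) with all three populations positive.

From dz/dt = 0: 0.00874y* = 0.138, so y* = 15.8.
From dx/dt = 0: 0.869(1 - x*/390) = 0.00809·15.8, giving x* = 390·(1 - 0.147) = 333.
From dy/dt = 0: 0.00193·333 - 0.55 = 0.0268z*, so z* = 0.0921/0.0268 = 3.44.

x* ≈ 333, y* ≈ 15.8, z* ≈ 3.44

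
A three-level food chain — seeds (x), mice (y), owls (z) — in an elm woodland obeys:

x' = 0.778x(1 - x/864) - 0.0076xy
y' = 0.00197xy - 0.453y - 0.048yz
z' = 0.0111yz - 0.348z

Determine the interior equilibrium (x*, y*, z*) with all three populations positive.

From dz/dt = 0: 0.0111y* = 0.348, so y* = 31.4.
From dx/dt = 0: 0.778(1 - x*/864) = 0.0076·31.4, giving x* = 864·(1 - 0.306) = 599.
From dy/dt = 0: 0.00197·599 - 0.453 = 0.048z*, so z* = 0.728/0.048 = 15.2.

x* ≈ 599, y* ≈ 31.4, z* ≈ 15.2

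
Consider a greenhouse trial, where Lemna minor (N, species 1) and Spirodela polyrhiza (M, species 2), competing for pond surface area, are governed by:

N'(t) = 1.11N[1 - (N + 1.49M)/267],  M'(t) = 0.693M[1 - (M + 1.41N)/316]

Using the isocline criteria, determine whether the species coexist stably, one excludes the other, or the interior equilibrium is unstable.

Compare the nullcline intercepts: K1/α12 = 267/1.49 = 179 < K2 = 316; K2/α21 = 316/1.41 = 224 < K1 = 267.
Since both are reversed, neither can invade when rare; the interior point is a saddle.

unstable coexistence (outcome depends on initial conditions)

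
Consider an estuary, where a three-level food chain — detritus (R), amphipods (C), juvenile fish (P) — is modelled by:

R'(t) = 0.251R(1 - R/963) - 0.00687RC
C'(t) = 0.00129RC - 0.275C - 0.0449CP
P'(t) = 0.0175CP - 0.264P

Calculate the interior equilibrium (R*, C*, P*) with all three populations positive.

From dP/dt = 0: 0.0175C* = 0.264, so C* = 15.1.
From dR/dt = 0: 0.251(1 - R*/963) = 0.00687·15.1, giving R* = 963·(1 - 0.413) = 565.
From dC/dt = 0: 0.00129·565 - 0.275 = 0.0449P*, so P* = 0.454/0.0449 = 10.1.

R* ≈ 565, C* ≈ 15.1, P* ≈ 10.1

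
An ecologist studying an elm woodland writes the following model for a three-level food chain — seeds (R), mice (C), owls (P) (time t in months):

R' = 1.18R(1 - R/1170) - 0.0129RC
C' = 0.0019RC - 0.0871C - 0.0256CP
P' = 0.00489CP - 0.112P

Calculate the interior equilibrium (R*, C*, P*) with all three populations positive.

From dP/dt = 0: 0.00489C* = 0.112, so C* = 22.9.
From dR/dt = 0: 1.18(1 - R*/1170) = 0.0129·22.9, giving R* = 1170·(1 - 0.25) = 877.
From dC/dt = 0: 0.0019·877 - 0.0871 = 0.0256P*, so P* = 1.58/0.0256 = 61.7.

R* ≈ 877, C* ≈ 22.9, P* ≈ 61.7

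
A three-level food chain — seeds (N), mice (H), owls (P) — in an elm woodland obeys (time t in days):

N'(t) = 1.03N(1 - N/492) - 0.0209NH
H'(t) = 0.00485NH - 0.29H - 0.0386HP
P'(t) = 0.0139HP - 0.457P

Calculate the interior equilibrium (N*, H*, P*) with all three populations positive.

From dP/dt = 0: 0.0139H* = 0.457, so H* = 32.9.
From dN/dt = 0: 1.03(1 - N*/492) = 0.0209·32.9, giving N* = 492·(1 - 0.667) = 164.
From dH/dt = 0: 0.00485·164 - 0.29 = 0.0386P*, so P* = 0.504/0.0386 = 13.1.

N* ≈ 164, H* ≈ 32.9, P* ≈ 13.1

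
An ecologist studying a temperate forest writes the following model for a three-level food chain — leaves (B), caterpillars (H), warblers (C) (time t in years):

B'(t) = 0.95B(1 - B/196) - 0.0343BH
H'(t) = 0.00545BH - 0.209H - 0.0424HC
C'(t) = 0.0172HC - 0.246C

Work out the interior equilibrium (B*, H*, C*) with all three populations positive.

From dC/dt = 0: 0.0172H* = 0.246, so H* = 14.3.
From dB/dt = 0: 0.95(1 - B*/196) = 0.0343·14.3, giving B* = 196·(1 - 0.516) = 94.8.
From dH/dt = 0: 0.00545·94.8 - 0.209 = 0.0424C*, so C* = 0.308/0.0424 = 7.25.

B* ≈ 94.8, H* ≈ 14.3, C* ≈ 7.25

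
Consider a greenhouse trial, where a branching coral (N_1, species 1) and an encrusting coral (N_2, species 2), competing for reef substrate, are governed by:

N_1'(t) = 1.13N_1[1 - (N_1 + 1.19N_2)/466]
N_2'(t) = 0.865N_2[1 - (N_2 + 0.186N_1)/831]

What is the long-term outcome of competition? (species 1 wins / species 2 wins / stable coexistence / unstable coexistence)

species 2 excludes species 1

Compare the nullcline intercepts: K1/α12 = 466/1.19 = 392 < K2 = 831; K2/α21 = 831/0.186 = 4470 > K1 = 466.
Since the inequalities point opposite ways, species 2 can invade but species 1 cannot.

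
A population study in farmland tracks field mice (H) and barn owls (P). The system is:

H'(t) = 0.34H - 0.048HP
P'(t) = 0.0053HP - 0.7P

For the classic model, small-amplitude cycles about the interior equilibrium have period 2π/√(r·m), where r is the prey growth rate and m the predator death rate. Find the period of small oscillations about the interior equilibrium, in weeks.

Here r = 0.34 and m = 0.7, so r·m = 0.238.
ω = √0.238 = 0.488 per week, hence T = 2π/ω ≈ 12.9 weeks.

T ≈ 12.9 weeks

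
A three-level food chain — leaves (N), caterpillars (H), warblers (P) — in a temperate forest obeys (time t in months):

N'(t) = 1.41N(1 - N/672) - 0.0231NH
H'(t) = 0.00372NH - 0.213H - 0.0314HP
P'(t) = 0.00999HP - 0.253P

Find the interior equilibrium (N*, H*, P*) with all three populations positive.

N* ≈ 393, H* ≈ 25.3, P* ≈ 39.8

From dP/dt = 0: 0.00999H* = 0.253, so H* = 25.3.
From dN/dt = 0: 1.41(1 - N*/672) = 0.0231·25.3, giving N* = 672·(1 - 0.415) = 393.
From dH/dt = 0: 0.00372·393 - 0.213 = 0.0314P*, so P* = 1.25/0.0314 = 39.8.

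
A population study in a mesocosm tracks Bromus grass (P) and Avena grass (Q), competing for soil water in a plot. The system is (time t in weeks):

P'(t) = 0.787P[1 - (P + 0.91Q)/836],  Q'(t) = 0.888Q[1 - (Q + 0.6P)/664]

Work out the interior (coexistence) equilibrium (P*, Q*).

Setting both brackets to zero gives the nullclines P + 0.91Q = 836 and 0.6P + Q = 664.
Substituting Q = 664 - 0.6P into the first: P(1 - 0.91·0.6) = 836 - 0.91·664.
So P* = 232/0.454 = 510, and then Q* = 664 - 0.6·510 = 358.

P* ≈ 510, Q* ≈ 358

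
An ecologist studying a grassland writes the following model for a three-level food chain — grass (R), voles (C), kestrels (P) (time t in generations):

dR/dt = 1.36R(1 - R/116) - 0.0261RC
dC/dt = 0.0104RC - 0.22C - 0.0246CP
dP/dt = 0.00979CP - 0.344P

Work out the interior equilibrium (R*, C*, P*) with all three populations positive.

R* ≈ 37.8, C* ≈ 35.1, P* ≈ 7.03

From dP/dt = 0: 0.00979C* = 0.344, so C* = 35.1.
From dR/dt = 0: 1.36(1 - R*/116) = 0.0261·35.1, giving R* = 116·(1 - 0.674) = 37.8.
From dC/dt = 0: 0.0104·37.8 - 0.22 = 0.0246P*, so P* = 0.173/0.0246 = 7.03.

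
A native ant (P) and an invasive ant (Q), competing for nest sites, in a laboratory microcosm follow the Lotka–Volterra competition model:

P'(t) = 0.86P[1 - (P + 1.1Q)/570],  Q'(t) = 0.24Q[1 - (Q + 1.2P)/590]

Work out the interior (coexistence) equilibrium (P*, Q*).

P* ≈ 247, Q* ≈ 294

Setting both brackets to zero gives the nullclines P + 1.1Q = 570 and 1.2P + Q = 590.
Substituting Q = 590 - 1.2P into the first: P(1 - 1.1·1.2) = 570 - 1.1·590.
So P* = -79/-0.32 = 247, and then Q* = 590 - 1.2·247 = 294.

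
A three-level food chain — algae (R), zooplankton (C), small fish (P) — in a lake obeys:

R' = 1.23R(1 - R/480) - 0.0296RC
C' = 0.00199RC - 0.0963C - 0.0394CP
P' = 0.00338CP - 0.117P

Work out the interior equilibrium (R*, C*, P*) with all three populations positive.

R* ≈ 80.2, C* ≈ 34.6, P* ≈ 1.6

From dP/dt = 0: 0.00338C* = 0.117, so C* = 34.6.
From dR/dt = 0: 1.23(1 - R*/480) = 0.0296·34.6, giving R* = 480·(1 - 0.833) = 80.2.
From dC/dt = 0: 0.00199·80.2 - 0.0963 = 0.0394P*, so P* = 0.0632/0.0394 = 1.6.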